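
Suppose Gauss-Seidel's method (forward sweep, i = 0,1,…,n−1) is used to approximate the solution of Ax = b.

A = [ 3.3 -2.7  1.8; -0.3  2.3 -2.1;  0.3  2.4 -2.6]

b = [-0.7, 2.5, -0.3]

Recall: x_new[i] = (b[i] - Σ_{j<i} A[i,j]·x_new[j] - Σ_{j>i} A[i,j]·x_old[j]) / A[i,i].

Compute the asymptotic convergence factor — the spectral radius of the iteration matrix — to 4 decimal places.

0.9151

Write A = D+L+U with D = diag(3.3, 2.3, -2.6).
T_GS = -(D+L)⁻¹U: row 0 first, T[0,1] = -(-2.7)/(3.3) = +0.8182; later rows by forward substitution.
  T[0,:] = [+0.0000  +0.8182  -0.5455]
  T[1,:] = [+0.0000  +0.1067  +0.8419]
  T[2,:] = [+0.0000  +0.1929  +0.7142]
eigenvalue magnitudes: 0.9151, 0.0942, 0.0000.
ρ = 0.9151; 0.9151 < 1: convergent.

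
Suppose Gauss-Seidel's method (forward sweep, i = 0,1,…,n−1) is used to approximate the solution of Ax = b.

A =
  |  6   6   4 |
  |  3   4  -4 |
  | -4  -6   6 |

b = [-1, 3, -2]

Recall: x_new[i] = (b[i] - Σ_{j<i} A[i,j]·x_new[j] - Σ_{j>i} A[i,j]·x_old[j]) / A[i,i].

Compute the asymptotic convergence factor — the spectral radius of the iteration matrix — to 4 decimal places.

Let D = diag(6, 4, 6); L, U the strict triangles.
Gauss-Seidel: T = -(D+L)⁻¹U, row 0 first, T[0,1] = -(6)/(6) = -1.0000; later rows by forward substitution.
  T[0,:] = [+0.0000, -1.0000, -0.6667]
  T[1,:] = [+0.0000, +0.7500, +1.5000]
  T[2,:] = [+0.0000, +0.0833, +1.0556]
moduli |λ_i(T)| = 1.2879, 0.5176, 0.0000.
spectral radius ρ = 1.2879; 1.2879 > 1: divergent.

1.2879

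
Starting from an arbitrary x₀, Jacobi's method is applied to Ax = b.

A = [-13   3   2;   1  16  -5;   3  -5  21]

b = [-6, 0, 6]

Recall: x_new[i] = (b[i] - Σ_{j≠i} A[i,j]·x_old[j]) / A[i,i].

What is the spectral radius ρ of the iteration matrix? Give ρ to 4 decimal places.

Let D = diag(-13, 16, 21); L, U the strict triangles.
Jacobi T = -D⁻¹(L+U): T[2,1] = -(-5)/(21) = +0.2381; T[2,2] = 0.
  T[0,:] = [+0.0000, +0.2308, +0.1538]
  T[1,:] = [-0.0625, +0.0000, +0.3125]
  T[2,:] = [-0.1429, +0.2381, +0.0000]
eigenvalue magnitudes: 0.2863, 0.2097, 0.2097.
ρ(T) = max|λ| = 0.2863; 0.2863 < 1, so it converges for any x₀.

0.2863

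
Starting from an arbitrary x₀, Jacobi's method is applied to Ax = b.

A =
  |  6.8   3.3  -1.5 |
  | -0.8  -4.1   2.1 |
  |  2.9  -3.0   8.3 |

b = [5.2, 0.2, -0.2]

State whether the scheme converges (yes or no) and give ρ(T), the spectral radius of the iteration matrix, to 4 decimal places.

A = D + L + U where D = diag(6.8, -4.1, 8.3).
T_J = -D⁻¹(L+U): T[0,1] = -(3.3)/(6.8) = -0.4853; T[0,0] = 0.
  T[0,:] = [+0.0000  -0.4853  +0.2206]
  T[1,:] = [-0.1951  +0.0000  +0.5122]
  T[2,:] = [-0.3494  +0.3614  +0.0000]
|eigenvalues of T|: 0.5721, 0.3530, 0.3530.
ρ = 0.5721; 0.5721 < 1 ⇒ converges.

yes, ρ = 0.5721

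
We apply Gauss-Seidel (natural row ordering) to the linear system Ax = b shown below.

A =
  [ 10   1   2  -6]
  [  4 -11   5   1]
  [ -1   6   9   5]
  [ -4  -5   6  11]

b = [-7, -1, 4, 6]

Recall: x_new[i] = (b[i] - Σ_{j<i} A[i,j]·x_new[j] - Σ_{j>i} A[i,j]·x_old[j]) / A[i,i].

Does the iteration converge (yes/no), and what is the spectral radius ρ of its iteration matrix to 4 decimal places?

yes, ρ = 0.5207

Diagonal D = diag(10, -11, 9, 11); L, U strict lower/upper.
Gauss-Seidel: T = -(D+L)⁻¹U, row 0 first, T[0,1] = -(1)/(10) = -0.1000; later rows by forward substitution.
  T[0,:] = [+0.0000 -0.1000 -0.2000 +0.6000]
  T[1,:] = [+0.0000 -0.0364 +0.3818 +0.3091]
  T[2,:] = [+0.0000 +0.0131 -0.2768 -0.6949]
  T[3,:] = [+0.0000 -0.0601 +0.2518 +0.7377]
eigenvalue magnitudes: 0.5207, 0.1328, 0.1328, 0.0000.
spectral radius ρ = 0.5207; 0.5207 < 1 ⇒ converges.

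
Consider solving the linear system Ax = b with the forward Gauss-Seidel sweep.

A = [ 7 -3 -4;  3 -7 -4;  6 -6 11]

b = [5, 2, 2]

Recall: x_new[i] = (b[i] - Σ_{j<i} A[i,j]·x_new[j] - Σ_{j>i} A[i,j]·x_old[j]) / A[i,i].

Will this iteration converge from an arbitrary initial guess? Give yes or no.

yes

Split A = D + L + U, D = diag(7, -7, 11).
T_GS = -(D+L)⁻¹U: row 0 first, T[0,1] = -(-3)/(7) = +0.4286; later rows by forward substitution.
  T[0,:] = [+0.0000 +0.4286 +0.5714]
  T[1,:] = [+0.0000 +0.1837 -0.3265]
  T[2,:] = [+0.0000 -0.1336 -0.4898]
|λ(T)| sorted: 0.5493, 0.2432, 0.0000.
ρ(T) = max|λ| = 0.5493; 0.5493 < 1: convergent.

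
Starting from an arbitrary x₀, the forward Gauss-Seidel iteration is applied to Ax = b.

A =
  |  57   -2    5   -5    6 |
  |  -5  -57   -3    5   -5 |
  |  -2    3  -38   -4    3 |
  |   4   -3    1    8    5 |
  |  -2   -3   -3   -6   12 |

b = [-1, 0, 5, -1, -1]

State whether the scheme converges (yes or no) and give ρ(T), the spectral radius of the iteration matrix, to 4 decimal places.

Write A = D+L+U with D = diag(57, -57, -38, 8, 12).
T_GS = -(D+L)⁻¹U: row 0 first, T[0,1] = -(-2)/(57) = +0.0351; later rows by forward substitution.
  T[0,:] = [+0.0000  +0.0351  -0.0877  +0.0877  -0.1053]
  T[1,:] = [+0.0000  -0.0031  -0.0449  +0.0800  -0.0785]
  T[2,:] = [+0.0000  -0.0021  +0.0011  -0.1036  +0.0783]
  T[3,:] = [+0.0000  -0.0184  +0.0269  -0.0009  -0.6116]
  T[4,:] = [+0.0000  -0.0047  -0.0121  +0.0083  -0.3234]
|eigenvalues of T|: 0.3113, 0.0776, 0.0776, 0.0108, 0.0000.
ρ(T) = max|λ| = 0.3113; 0.3113 < 1, so it converges for any x₀.

yes, ρ = 0.3113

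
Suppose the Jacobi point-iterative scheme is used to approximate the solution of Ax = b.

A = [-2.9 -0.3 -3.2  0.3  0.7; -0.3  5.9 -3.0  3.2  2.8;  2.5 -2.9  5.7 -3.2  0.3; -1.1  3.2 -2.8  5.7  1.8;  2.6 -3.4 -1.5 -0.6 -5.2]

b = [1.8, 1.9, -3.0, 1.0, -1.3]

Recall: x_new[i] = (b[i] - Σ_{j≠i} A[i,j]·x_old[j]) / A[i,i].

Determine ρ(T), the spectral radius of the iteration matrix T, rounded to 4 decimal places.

Let D = diag(-2.9, 5.9, 5.7, 5.7, -5.2); L, U the strict triangles.
Jacobi: T = -D⁻¹(L+U), T[2,4] = -(0.3)/(5.7) = -0.0526; T[2,2] = 0.
  T[0,:] = [+0.0000, -0.1034, -1.1034, +0.1034, +0.2414]
  T[1,:] = [+0.0508, +0.0000, +0.5085, -0.5424, -0.4746]
  T[2,:] = [-0.4386, +0.5088, +0.0000, +0.5614, -0.0526]
  T[3,:] = [+0.1930, -0.5614, +0.4912, +0.0000, -0.3158]
  T[4,:] = [+0.5000, -0.6538, -0.2885, -0.1154, +0.0000]
|eigenvalues of T|: 1.4199, 1.1537, 0.5490, 0.2100, 0.2100.
ρ = 1.4199; 1.4199 > 1 ⇒ diverges.

1.4199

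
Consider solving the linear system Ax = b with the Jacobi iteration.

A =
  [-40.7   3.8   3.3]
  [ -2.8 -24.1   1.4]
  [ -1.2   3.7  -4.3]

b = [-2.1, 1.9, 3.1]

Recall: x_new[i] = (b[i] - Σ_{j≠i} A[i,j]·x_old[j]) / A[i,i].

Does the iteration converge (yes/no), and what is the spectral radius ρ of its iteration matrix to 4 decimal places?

yes, ρ = 0.2384

Write A = D+L+U with D = diag(-40.7, -24.1, -4.3).
T_J = -D⁻¹(L+U): T[0,2] = -(3.3)/(-40.7) = +0.0811; T[0,0] = 0.
  T[0,:] = [+0.0000, +0.0934, +0.0811]
  T[1,:] = [-0.1162, +0.0000, +0.0581]
  T[2,:] = [-0.2791, +0.8605, +0.0000]
|roots of det(T-λI)|: 0.2384, 0.2009, 0.2009.
ρ(T) = max|λ| = 0.2384; 0.2384 < 1, so it converges for any x₀.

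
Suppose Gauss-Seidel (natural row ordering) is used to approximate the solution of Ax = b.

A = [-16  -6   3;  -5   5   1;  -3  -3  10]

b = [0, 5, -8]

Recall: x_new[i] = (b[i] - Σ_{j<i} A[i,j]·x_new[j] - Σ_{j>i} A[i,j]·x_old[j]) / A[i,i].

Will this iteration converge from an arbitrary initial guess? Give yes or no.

Split A = D + L + U, D = diag(-16, 5, 10).
GS T = -(D+L)⁻¹U: row 0 first, T[0,2] = -(3)/(-16) = +0.1875; later rows by forward substitution.
  T[0,:] = [+0.0000, -0.3750, +0.1875]
  T[1,:] = [+0.0000, -0.3750, -0.0125]
  T[2,:] = [+0.0000, -0.2250, +0.0525]
|λ(T)| sorted: 0.3815, 0.0590, 0.0000.
ρ(T) = max|λ| = 0.3815; 0.3815 < 1, so it converges for any x₀.

yes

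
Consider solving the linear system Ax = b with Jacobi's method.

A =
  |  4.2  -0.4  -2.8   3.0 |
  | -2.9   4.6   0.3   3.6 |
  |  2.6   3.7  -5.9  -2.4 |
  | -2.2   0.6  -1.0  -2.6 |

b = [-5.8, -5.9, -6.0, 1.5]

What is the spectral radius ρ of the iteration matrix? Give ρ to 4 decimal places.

Split A = D + L + U, D = diag(4.2, 4.6, -5.9, -2.6).
T_J = -D⁻¹(L+U): T[2,1] = -(3.7)/(-5.9) = +0.6271; T[2,2] = 0.
  T[0,:] = [+0.0000, +0.0952, +0.6667, -0.7143]
  T[1,:] = [+0.6304, +0.0000, -0.0652, -0.7826]
  T[2,:] = [+0.4407, +0.6271, +0.0000, -0.4068]
  T[3,:] = [-0.8462, +0.2308, -0.3846, +0.0000]
|λ(T)| sorted: 1.3134, 0.7846, 0.6457, 0.6457.
ρ = 1.3134; 1.3134 > 1 ⇒ diverges.

1.3134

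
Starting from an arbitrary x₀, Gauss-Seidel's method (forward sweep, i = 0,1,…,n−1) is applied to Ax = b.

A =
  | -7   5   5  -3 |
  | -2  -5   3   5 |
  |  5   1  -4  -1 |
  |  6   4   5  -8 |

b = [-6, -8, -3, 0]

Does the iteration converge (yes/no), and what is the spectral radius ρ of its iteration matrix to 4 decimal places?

no, ρ = 1.3356

A = D + L + U where D = diag(-7, -5, -4, -8).
Gauss-Seidel: T = -(D+L)⁻¹U, row 0 first, T[0,3] = -(-3)/(-7) = -0.4286; later rows by forward substitution.
  T[0,:] = [+0.0000  +0.7143  +0.7143  -0.4286]
  T[1,:] = [+0.0000  -0.2857  +0.3143  +1.1714]
  T[2,:] = [+0.0000  +0.8214  +0.9714  -0.4929]
  T[3,:] = [+0.0000  +0.9062  +1.3000  -0.0437]
|roots of det(T-λI)|: 1.3356, 0.7716, 0.0780, 0.0000.
spectral radius ρ = 1.3356; 1.3356 > 1: divergent.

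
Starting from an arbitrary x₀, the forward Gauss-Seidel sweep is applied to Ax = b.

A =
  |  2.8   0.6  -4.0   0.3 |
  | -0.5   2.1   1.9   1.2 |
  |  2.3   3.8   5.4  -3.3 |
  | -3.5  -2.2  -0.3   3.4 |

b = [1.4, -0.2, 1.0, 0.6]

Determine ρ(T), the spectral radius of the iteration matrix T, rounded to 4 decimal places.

Write A = D+L+U with D = diag(2.8, 2.1, 5.4, 3.4).
GS T = -(D+L)⁻¹U: row 0 first, T[0,1] = -(0.6)/(2.8) = -0.2143; later rows by forward substitution.
  T[0,:] = [+0.0000, -0.2143, +1.4286, -0.1071]
  T[1,:] = [+0.0000, -0.0510, -0.5646, -0.5969]
  T[2,:] = [+0.0000, +0.1272, -0.2111, +1.0768]
  T[3,:] = [+0.0000, -0.2424, +1.0866, -0.4015]
|roots of det(T-λI)|: 1.4043, 0.8436, 0.1030, 0.0000.
spectral radius ρ = 1.4043; 1.4043 > 1 ⇒ diverges.

1.4043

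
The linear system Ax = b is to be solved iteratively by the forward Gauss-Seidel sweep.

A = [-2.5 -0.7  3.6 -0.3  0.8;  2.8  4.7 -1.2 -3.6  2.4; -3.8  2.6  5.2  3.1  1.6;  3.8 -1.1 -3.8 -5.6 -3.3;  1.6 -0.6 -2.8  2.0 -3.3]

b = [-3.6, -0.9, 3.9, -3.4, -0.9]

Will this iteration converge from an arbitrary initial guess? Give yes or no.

Write A = D+L+U with D = diag(-2.5, 4.7, 5.2, -5.6, -3.3).
GS T = -(D+L)⁻¹U: row 0 first, T[0,1] = -(-0.7)/(-2.5) = -0.2800; later rows by forward substitution.
  T[0,:] = [+0.0000 -0.2800 +1.4400 -0.1200 +0.3200]
  T[1,:] = [+0.0000 +0.1668 -0.6026 +0.8374 -0.7013]
  T[2,:] = [+0.0000 -0.2880 +1.3536 -1.1026 +0.2768]
  T[3,:] = [+0.0000 -0.0273 +0.1770 +0.5022 -0.4222]
  T[4,:] = [+0.0000 +0.0617 -0.2335 +1.0295 -0.2081]
moduli |λ_i(T)| = 1.1703, 0.6204, 0.6204, 0.0270, 0.0000.
ρ = 1.1703; 1.1703 > 1: divergent.

no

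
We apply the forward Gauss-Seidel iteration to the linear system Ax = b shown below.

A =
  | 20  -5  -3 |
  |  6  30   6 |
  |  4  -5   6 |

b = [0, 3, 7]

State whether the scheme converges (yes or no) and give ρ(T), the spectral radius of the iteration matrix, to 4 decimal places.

Split A = D + L + U, D = diag(20, 30, 6).
Gauss-Seidel: T = -(D+L)⁻¹U, row 0 first, T[0,1] = -(-5)/(20) = +0.2500; later rows by forward substitution.
  T[0,:] = [+0.0000, +0.2500, +0.1500]
  T[1,:] = [+0.0000, -0.0500, -0.2300]
  T[2,:] = [+0.0000, -0.2083, -0.2917]
eigenvalue magnitudes: 0.4209, 0.0792, 0.0000.
ρ(T) = max|λ| = 0.4209; 0.4209 < 1: convergent.

yes, ρ = 0.4209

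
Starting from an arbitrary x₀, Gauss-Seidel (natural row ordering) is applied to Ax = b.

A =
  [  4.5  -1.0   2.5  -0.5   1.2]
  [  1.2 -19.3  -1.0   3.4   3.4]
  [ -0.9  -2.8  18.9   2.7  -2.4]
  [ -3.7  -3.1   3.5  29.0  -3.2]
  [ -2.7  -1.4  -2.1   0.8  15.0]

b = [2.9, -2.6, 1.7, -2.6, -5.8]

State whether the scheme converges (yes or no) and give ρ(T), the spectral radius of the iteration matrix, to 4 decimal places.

Split A = D + L + U, D = diag(4.5, -19.3, 18.9, 29, 15).
T_GS = -(D+L)⁻¹U: row 0 first, T[0,4] = -(1.2)/(4.5) = -0.2667; later rows by forward substitution.
  T[0,:] = [+0.0000  +0.2222  -0.5556  +0.1111  -0.2667]
  T[1,:] = [+0.0000  +0.0138  -0.0864  +0.1831  +0.1596]
  T[2,:] = [+0.0000  +0.0126  -0.0392  -0.1104  +0.1379]
  T[3,:] = [+0.0000  +0.0283  -0.0754  +0.0471  +0.0767]
  T[4,:] = [+0.0000  +0.0415  -0.1095  +0.0191  -0.0179]
eigenvalue magnitudes: 0.1518, 0.1128, 0.1128, 0.0169, 0.0000.
ρ = 0.1518; 0.1518 < 1, so it converges for any x₀.

yes, ρ = 0.1518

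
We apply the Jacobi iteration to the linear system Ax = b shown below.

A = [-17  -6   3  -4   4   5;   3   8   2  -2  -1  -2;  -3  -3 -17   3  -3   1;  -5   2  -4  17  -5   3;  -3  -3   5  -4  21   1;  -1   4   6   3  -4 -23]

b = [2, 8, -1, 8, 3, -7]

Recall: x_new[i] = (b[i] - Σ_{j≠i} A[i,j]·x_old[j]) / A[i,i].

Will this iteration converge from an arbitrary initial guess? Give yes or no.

Let D = diag(-17, 8, -17, 17, 21, -23); L, U the strict triangles.
Jacobi T = -D⁻¹(L+U): T[4,2] = -(5)/(21) = -0.2381; T[4,4] = 0.
  T[0,:] = [+0.0000 -0.3529 +0.1765 -0.2353 +0.2353 +0.2941]
  T[1,:] = [-0.3750 +0.0000 -0.2500 +0.2500 +0.1250 +0.2500]
  T[2,:] = [-0.1765 -0.1765 +0.0000 +0.1765 -0.1765 +0.0588]
  T[3,:] = [+0.2941 -0.1176 +0.2353 +0.0000 +0.2941 -0.1765]
  T[4,:] = [+0.1429 +0.1429 -0.2381 +0.1905 +0.0000 -0.0476]
  T[5,:] = [-0.0435 +0.1739 +0.2609 +0.1304 -0.1739 +0.0000]
|roots of det(T-λI)|: 0.5640, 0.3947, 0.3287, 0.3287, 0.3201, 0.3201.
ρ(T) = max|λ| = 0.5640; 0.5640 < 1: convergent.

yes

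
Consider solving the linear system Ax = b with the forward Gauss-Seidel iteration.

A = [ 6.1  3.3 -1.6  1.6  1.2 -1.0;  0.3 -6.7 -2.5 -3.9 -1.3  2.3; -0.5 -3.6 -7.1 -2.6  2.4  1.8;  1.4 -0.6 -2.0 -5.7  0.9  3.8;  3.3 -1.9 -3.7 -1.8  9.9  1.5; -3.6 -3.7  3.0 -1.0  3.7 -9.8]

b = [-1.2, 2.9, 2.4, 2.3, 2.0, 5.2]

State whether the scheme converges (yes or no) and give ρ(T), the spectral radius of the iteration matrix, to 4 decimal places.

A = D + L + U where D = diag(6.1, -6.7, -7.1, -5.7, 9.9, -9.8).
GS T = -(D+L)⁻¹U: row 0 first, T[0,3] = -(1.6)/(6.1) = -0.2623; later rows by forward substitution.
  T[0,:] = [+0.0000, -0.5410, +0.2623, -0.2623, -0.1967, +0.1639]
  T[1,:] = [+0.0000, -0.0242, -0.3614, -0.5938, -0.2028, +0.3506]
  T[2,:] = [+0.0000, +0.0504, +0.1648, -0.0466, +0.4547, +0.0642]
  T[3,:] = [+0.0000, -0.1480, +0.0447, +0.0144, -0.0286, +0.6475]
  T[4,:] = [+0.0000, +0.1676, -0.0871, -0.0413, +0.1914, +0.0029]
  T[5,:] = [+0.0000, +0.3017, +0.0531, +0.2892, +0.3632, -0.2379]
|roots of det(T-λI)|: 0.8254, 0.5157, 0.5157, 0.2001, 0.0148, 0.0000.
ρ = 0.8254; 0.8254 < 1 ⇒ converges.

yes, ρ = 0.8254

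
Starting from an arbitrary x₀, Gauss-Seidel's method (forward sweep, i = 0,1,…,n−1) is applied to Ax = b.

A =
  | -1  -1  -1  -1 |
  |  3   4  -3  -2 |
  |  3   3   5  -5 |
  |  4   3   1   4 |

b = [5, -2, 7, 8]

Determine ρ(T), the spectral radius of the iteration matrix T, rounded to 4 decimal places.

Diagonal D = diag(-1, 4, 5, 4); L, U strict lower/upper.
T_GS = -(D+L)⁻¹U: row 0 first, T[0,2] = -(-1)/(-1) = -1.0000; later rows by forward substitution.
  T[0,:] = [+0.0000  -1.0000  -1.0000  -1.0000]
  T[1,:] = [+0.0000  +0.7500  +1.5000  +1.2500]
  T[2,:] = [+0.0000  +0.1500  -0.3000  +0.8500]
  T[3,:] = [+0.0000  +0.4000  -0.0500  -0.1500]
|λ(T)| sorted: 1.3898, 0.7346, 0.7346, 0.0000.
spectral radius ρ = 1.3898; 1.3898 > 1 ⇒ diverges.

1.3898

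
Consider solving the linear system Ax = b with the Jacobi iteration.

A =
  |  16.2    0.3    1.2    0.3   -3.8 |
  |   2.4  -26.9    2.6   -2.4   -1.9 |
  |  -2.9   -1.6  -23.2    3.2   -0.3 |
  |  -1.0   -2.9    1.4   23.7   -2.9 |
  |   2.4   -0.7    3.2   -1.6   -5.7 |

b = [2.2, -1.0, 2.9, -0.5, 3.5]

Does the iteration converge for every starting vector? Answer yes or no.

yes

A = D + L + U where D = diag(16.2, -26.9, -23.2, 23.7, -5.7).
Jacobi T = -D⁻¹(L+U): T[4,3] = -(-1.6)/(-5.7) = -0.2807; T[4,4] = 0.
  T[0,:] = [+0.0000  -0.0185  -0.0741  -0.0185  +0.2346]
  T[1,:] = [+0.0892  +0.0000  +0.0967  -0.0892  -0.0706]
  T[2,:] = [-0.1250  -0.0690  +0.0000  +0.1379  -0.0129]
  T[3,:] = [+0.0422  +0.1224  -0.0591  +0.0000  +0.1224]
  T[4,:] = [+0.4211  -0.1228  +0.5614  -0.2807  +0.0000]
moduli |λ_i(T)| = 0.2762, 0.2059, 0.1170, 0.1170, 0.0286.
ρ(T) = max|λ| = 0.2762; 0.2762 < 1: convergent.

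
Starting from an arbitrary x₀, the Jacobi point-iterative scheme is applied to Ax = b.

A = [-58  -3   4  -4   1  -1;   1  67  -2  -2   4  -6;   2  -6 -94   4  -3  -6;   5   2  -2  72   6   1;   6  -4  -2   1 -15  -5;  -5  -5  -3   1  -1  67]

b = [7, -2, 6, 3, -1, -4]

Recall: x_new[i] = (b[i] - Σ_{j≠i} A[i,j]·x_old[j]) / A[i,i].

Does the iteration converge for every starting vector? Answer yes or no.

A = D + L + U where D = diag(-58, 67, -94, 72, -15, 67).
T_J = -D⁻¹(L+U): T[5,2] = -(-3)/(67) = +0.0448; T[5,5] = 0.
  T[0,:] = [+0.0000  -0.0517  +0.0690  -0.0690  +0.0172  -0.0172]
  T[1,:] = [-0.0149  +0.0000  +0.0299  +0.0299  -0.0597  +0.0896]
  T[2,:] = [+0.0213  -0.0638  +0.0000  +0.0426  -0.0319  -0.0638]
  T[3,:] = [-0.0694  -0.0278  +0.0278  +0.0000  -0.0833  -0.0139]
  T[4,:] = [+0.4000  -0.2667  -0.1333  +0.0667  +0.0000  -0.3333]
  T[5,:] = [+0.0746  +0.0746  +0.0448  -0.0149  +0.0149  +0.0000]
|roots of det(T-λI)|: 0.1974, 0.1471, 0.1471, 0.0829, 0.0829, 0.0711.
ρ = 0.1974; 0.1974 < 1, so it converges for any x₀.

yes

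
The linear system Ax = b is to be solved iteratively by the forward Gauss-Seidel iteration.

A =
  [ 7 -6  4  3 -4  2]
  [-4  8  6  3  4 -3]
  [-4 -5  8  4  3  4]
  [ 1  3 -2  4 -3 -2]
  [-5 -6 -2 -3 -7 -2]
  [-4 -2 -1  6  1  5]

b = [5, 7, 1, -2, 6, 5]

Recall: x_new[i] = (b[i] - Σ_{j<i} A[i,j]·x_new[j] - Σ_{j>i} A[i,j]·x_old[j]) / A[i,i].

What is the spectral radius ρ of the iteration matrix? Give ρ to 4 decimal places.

1.2186

Split A = D + L + U, D = diag(7, 8, 8, 4, -7, 5).
T_GS = -(D+L)⁻¹U: row 0 first, T[0,1] = -(-6)/(7) = +0.8571; later rows by forward substitution.
  T[0,:] = [+0.0000, +0.8571, -0.5714, -0.4286, +0.5714, -0.2857]
  T[1,:] = [+0.0000, +0.4286, -1.0357, -0.5893, -0.2143, +0.2321]
  T[2,:] = [+0.0000, +0.6964, -0.9330, -1.0826, -0.2232, -0.4978]
  T[3,:] = [+0.0000, -0.1875, +0.4531, +0.0078, +0.6562, +0.1484]
  T[4,:] = [+0.0000, -1.0982, +1.3683, +1.1172, -0.4420, -0.2020]
  T[5,:] = [+0.0000, +1.4411, -1.8754, -1.0279, -0.3723, -0.3730]
moduli |λ_i(T)| = 1.2186, 0.8773, 0.6946, 0.3209, 0.2312, 0.0000.
spectral radius ρ = 1.2186; 1.2186 > 1 ⇒ diverges.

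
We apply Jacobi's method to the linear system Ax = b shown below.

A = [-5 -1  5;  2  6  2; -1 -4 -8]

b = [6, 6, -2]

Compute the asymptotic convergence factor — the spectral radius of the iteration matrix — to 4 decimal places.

Diagonal D = diag(-5, 6, -8); L, U strict lower/upper.
T_J = -D⁻¹(L+U): T[0,1] = -(-1)/(-5) = -0.2000; T[0,0] = 0.
  T[0,:] = [+0.0000  -0.2000  +1.0000]
  T[1,:] = [-0.3333  +0.0000  -0.3333]
  T[2,:] = [-0.1250  -0.5000  +0.0000]
|eigenvalues of T|: 0.6074, 0.5105, 0.5105.
spectral radius ρ = 0.6074; 0.6074 < 1 ⇒ converges.

0.6074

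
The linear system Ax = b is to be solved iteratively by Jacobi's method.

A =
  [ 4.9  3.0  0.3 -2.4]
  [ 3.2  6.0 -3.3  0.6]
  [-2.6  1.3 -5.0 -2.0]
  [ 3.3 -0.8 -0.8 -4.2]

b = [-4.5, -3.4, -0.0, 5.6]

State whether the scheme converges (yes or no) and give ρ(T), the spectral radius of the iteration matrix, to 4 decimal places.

no, ρ = 1.1721

Write A = D+L+U with D = diag(4.9, 6, -5, -4.2).
T_J = -D⁻¹(L+U): T[1,0] = -(3.2)/(6) = -0.5333; T[1,1] = 0.
  T[0,:] = [+0.0000 -0.6122 -0.0612 +0.4898]
  T[1,:] = [-0.5333 +0.0000 +0.5500 -0.1000]
  T[2,:] = [-0.5200 +0.2600 +0.0000 -0.4000]
  T[3,:] = [+0.7857 -0.1905 -0.1905 +0.0000]
|roots of det(T-λI)|: 1.1721, 0.7702, 0.2877, 0.2877.
ρ(T) = max|λ| = 1.1721; 1.1721 > 1: divergent.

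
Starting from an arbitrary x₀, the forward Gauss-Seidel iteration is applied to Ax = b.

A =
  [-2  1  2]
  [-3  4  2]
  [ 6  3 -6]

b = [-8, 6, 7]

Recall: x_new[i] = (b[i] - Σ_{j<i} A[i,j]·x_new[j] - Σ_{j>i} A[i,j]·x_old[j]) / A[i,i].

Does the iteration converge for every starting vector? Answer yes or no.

no

A = D + L + U where D = diag(-2, 4, -6).
Gauss-Seidel: T = -(D+L)⁻¹U, row 0 first, T[0,2] = -(2)/(-2) = +1.0000; later rows by forward substitution.
  T[0,:] = [+0.0000  +0.5000  +1.0000]
  T[1,:] = [+0.0000  +0.3750  +0.2500]
  T[2,:] = [+0.0000  +0.6875  +1.1250]
|roots of det(T-λI)|: 1.3090, 0.1910, 0.0000.
spectral radius ρ = 1.3090; 1.3090 > 1, so it fails to converge.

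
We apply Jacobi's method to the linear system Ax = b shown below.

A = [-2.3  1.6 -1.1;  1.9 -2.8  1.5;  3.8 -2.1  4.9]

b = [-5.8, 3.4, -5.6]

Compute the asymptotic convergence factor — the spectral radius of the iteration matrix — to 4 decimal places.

1.1960

Let D = diag(-2.3, -2.8, 4.9); L, U the strict triangles.
T_J = -D⁻¹(L+U): T[2,0] = -(3.8)/(4.9) = -0.7755; T[2,2] = 0.
  T[0,:] = [+0.0000 +0.6957 -0.4783]
  T[1,:] = [+0.6786 +0.0000 +0.5357]
  T[2,:] = [-0.7755 +0.4286 +0.0000]
|λ(T)| sorted: 1.1960, 0.5983, 0.5983.
ρ = 1.1960; 1.1960 > 1, so it fails to converge.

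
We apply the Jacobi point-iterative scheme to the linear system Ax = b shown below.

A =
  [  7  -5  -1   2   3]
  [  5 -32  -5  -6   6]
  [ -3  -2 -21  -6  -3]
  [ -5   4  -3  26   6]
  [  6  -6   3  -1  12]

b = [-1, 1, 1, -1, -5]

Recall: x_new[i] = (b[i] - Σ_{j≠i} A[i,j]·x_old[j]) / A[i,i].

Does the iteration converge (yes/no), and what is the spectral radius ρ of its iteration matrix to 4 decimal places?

yes, ρ = 0.7290

A = D + L + U where D = diag(7, -32, -21, 26, 12).
Jacobi: T = -D⁻¹(L+U), T[2,3] = -(-6)/(-21) = -0.2857; T[2,2] = 0.
  T[0,:] = [+0.0000 +0.7143 +0.1429 -0.2857 -0.4286]
  T[1,:] = [+0.1562 +0.0000 -0.1562 -0.1875 +0.1875]
  T[2,:] = [-0.1429 -0.0952 +0.0000 -0.2857 -0.1429]
  T[3,:] = [+0.1923 -0.1538 +0.1154 +0.0000 -0.2308]
  T[4,:] = [-0.5000 +0.5000 -0.2500 +0.0833 +0.0000]
|roots of det(T-λI)|: 0.7290, 0.3964, 0.3964, 0.3569, 0.2197.
spectral radius ρ = 0.7290; 0.7290 < 1, so it converges for any x₀.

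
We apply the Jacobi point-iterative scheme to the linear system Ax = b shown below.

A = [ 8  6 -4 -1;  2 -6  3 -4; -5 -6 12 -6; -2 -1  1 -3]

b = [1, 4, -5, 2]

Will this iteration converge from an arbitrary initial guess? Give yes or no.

Split A = D + L + U, D = diag(8, -6, 12, -3).
Jacobi T = -D⁻¹(L+U): T[3,2] = -(1)/(-3) = +0.3333; T[3,3] = 0.
  T[0,:] = [+0.0000  -0.7500  +0.5000  +0.1250]
  T[1,:] = [+0.3333  +0.0000  +0.5000  -0.6667]
  T[2,:] = [+0.4167  +0.5000  +0.0000  +0.5000]
  T[3,:] = [-0.6667  -0.3333  +0.3333  +0.0000]
eigenvalue magnitudes: 1.1735, 0.7302, 0.7302, 0.4670.
ρ = 1.1735; 1.1735 > 1 ⇒ diverges.

no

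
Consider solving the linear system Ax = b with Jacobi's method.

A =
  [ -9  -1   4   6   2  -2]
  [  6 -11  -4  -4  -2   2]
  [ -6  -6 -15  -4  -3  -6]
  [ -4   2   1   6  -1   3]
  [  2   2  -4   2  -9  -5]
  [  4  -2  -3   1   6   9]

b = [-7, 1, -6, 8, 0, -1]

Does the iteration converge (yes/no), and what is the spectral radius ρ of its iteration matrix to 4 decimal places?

Split A = D + L + U, D = diag(-9, -11, -15, 6, -9, 9).
T_J = -D⁻¹(L+U): T[3,4] = -(-1)/(6) = +0.1667; T[3,3] = 0.
  T[0,:] = [+0.0000 -0.1111 +0.4444 +0.6667 +0.2222 -0.2222]
  T[1,:] = [+0.5455 +0.0000 -0.3636 -0.3636 -0.1818 +0.1818]
  T[2,:] = [-0.4000 -0.4000 +0.0000 -0.2667 -0.2000 -0.4000]
  T[3,:] = [+0.6667 -0.3333 -0.1667 +0.0000 +0.1667 -0.5000]
  T[4,:] = [+0.2222 +0.2222 -0.4444 +0.2222 +0.0000 -0.5556]
  T[5,:] = [-0.4444 +0.2222 +0.3333 -0.1111 -0.6667 +0.0000]
moduli |λ_i(T)| = 1.2136, 0.8710, 0.8710, 0.5995, 0.5995, 0.1102.
ρ(T) = max|λ| = 1.2136; 1.2136 > 1: divergent.

no, ρ = 1.2136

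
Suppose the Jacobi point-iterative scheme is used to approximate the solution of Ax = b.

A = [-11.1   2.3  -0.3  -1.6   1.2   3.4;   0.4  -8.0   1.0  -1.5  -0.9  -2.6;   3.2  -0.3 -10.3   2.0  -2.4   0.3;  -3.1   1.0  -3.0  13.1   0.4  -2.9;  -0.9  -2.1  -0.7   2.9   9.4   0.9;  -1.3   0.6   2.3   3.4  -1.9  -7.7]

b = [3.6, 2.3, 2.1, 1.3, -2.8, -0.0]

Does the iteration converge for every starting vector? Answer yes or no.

yes

Diagonal D = diag(-11.1, -8, -10.3, 13.1, 9.4, -7.7); L, U strict lower/upper.
T_J = -D⁻¹(L+U): T[1,2] = -(1)/(-8) = +0.1250; T[1,1] = 0.
  T[0,:] = [+0.0000 +0.2072 -0.0270 -0.1441 +0.1081 +0.3063]
  T[1,:] = [+0.0500 +0.0000 +0.1250 -0.1875 -0.1125 -0.3250]
  T[2,:] = [+0.3107 -0.0291 +0.0000 +0.1942 -0.2330 +0.0291]
  T[3,:] = [+0.2366 -0.0763 +0.2290 +0.0000 -0.0305 +0.2214]
  T[4,:] = [+0.0957 +0.2234 +0.0745 -0.3085 +0.0000 -0.0957]
  T[5,:] = [-0.1688 +0.0779 +0.2987 +0.4416 -0.2468 +0.0000]
|roots of det(T-λI)|: 0.5941, 0.4704, 0.4704, 0.2312, 0.1332, 0.1332.
spectral radius ρ = 0.5941; 0.5941 < 1, so it converges for any x₀.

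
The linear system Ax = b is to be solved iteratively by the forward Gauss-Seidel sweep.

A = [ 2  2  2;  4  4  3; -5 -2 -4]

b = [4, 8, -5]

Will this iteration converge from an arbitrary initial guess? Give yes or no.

Diagonal D = diag(2, 4, -4); L, U strict lower/upper.
T_GS = -(D+L)⁻¹U: row 0 first, T[0,2] = -(2)/(2) = -1.0000; later rows by forward substitution.
  T[0,:] = [+0.0000, -1.0000, -1.0000]
  T[1,:] = [+0.0000, +1.0000, +0.2500]
  T[2,:] = [+0.0000, +0.7500, +1.1250]
eigenvalue magnitudes: 1.5000, 0.6250, 0.0000.
ρ(T) = max|λ| = 1.5000; 1.5000 > 1: divergent.

no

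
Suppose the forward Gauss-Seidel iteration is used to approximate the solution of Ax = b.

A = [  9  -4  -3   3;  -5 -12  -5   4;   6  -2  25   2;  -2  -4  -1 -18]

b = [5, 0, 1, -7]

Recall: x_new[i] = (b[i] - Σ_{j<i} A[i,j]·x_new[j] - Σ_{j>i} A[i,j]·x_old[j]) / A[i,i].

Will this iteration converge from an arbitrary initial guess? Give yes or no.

Split A = D + L + U, D = diag(9, -12, 25, -18).
Gauss-Seidel: T = -(D+L)⁻¹U, row 0 first, T[0,2] = -(-3)/(9) = +0.3333; later rows by forward substitution.
  T[0,:] = [+0.0000  +0.4444  +0.3333  -0.3333]
  T[1,:] = [+0.0000  -0.1852  -0.5556  +0.4722]
  T[2,:] = [+0.0000  -0.1215  -0.1244  +0.0378]
  T[3,:] = [+0.0000  -0.0015  +0.0933  -0.0700]
|λ(T)| sorted: 0.4454, 0.0608, 0.0608, 0.0000.
spectral radius ρ = 0.4454; 0.4454 < 1: convergent.

yes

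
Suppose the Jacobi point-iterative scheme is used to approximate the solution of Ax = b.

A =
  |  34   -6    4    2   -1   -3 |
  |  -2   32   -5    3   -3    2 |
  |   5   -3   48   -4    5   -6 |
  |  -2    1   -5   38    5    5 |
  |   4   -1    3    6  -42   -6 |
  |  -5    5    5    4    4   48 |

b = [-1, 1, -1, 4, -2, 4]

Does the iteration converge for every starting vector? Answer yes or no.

Let D = diag(34, 32, 48, 38, -42, 48); L, U the strict triangles.
T_J = -D⁻¹(L+U): T[3,1] = -(1)/(38) = -0.0263; T[3,3] = 0.
  T[0,:] = [+0.0000, +0.1765, -0.1176, -0.0588, +0.0294, +0.0882]
  T[1,:] = [+0.0625, +0.0000, +0.1562, -0.0938, +0.0938, -0.0625]
  T[2,:] = [-0.1042, +0.0625, +0.0000, +0.0833, -0.1042, +0.1250]
  T[3,:] = [+0.0526, -0.0263, +0.1316, +0.0000, -0.1316, -0.1316]
  T[4,:] = [+0.0952, -0.0238, +0.0714, +0.1429, +0.0000, -0.1429]
  T[5,:] = [+0.1042, -0.1042, -0.1042, -0.0833, -0.0833, +0.0000]
|λ(T)| sorted: 0.3172, 0.1962, 0.1962, 0.1463, 0.1463, 0.1041.
ρ(T) = max|λ| = 0.3172; 0.3172 < 1, so it converges for any x₀.

yes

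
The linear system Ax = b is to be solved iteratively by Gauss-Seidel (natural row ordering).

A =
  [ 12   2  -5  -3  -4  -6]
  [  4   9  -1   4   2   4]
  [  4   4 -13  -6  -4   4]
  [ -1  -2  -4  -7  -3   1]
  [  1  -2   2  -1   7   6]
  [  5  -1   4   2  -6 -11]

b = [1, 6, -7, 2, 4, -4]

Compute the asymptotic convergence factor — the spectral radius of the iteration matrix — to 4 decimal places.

1.1353

Write A = D+L+U with D = diag(12, 9, -13, -7, 7, -11).
Gauss-Seidel: T = -(D+L)⁻¹U, row 0 first, T[0,1] = -(2)/(12) = -0.1667; later rows by forward substitution.
  T[0,:] = [+0.0000 -0.1667 +0.4167 +0.2500 +0.3333 +0.5000]
  T[1,:] = [+0.0000 +0.0741 -0.0741 -0.5556 -0.3704 -0.6667]
  T[2,:] = [+0.0000 -0.0285 +0.1054 -0.5556 -0.3191 +0.2564]
  T[3,:] = [+0.0000 +0.0189 -0.0986 +0.4405 -0.1880 +0.1154]
  T[4,:] = [+0.0000 +0.0558 -0.1249 +0.0272 -0.0891 -1.1758]
  T[5,:] = [+0.0000 -0.1199 +0.2847 +0.0274 +0.0836 +1.0435]
|roots of det(T-λI)|: 1.1353, 0.5763, 0.2346, 0.2346, 0.0396, 0.0000.
ρ = 1.1353; 1.1353 > 1 ⇒ diverges.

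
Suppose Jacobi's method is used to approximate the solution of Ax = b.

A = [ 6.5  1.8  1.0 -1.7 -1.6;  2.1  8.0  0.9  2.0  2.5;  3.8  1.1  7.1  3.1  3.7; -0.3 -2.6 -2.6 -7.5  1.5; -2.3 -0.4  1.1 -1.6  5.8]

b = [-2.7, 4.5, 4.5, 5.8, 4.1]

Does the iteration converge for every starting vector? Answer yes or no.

yes

Diagonal D = diag(6.5, 8, 7.1, -7.5, 5.8); L, U strict lower/upper.
Jacobi T = -D⁻¹(L+U): T[2,4] = -(3.7)/(7.1) = -0.5211; T[2,2] = 0.
  T[0,:] = [+0.0000  -0.2769  -0.1538  +0.2615  +0.2462]
  T[1,:] = [-0.2625  +0.0000  -0.1125  -0.2500  -0.3125]
  T[2,:] = [-0.5352  -0.1549  +0.0000  -0.4366  -0.5211]
  T[3,:] = [-0.0400  -0.3467  -0.3467  +0.0000  +0.2000]
  T[4,:] = [+0.3966  +0.0690  -0.1897  +0.2759  +0.0000]
|eigenvalues of T|: 0.9226, 0.4972, 0.3403, 0.1880, 0.1029.
ρ = 0.9226; 0.9226 < 1, so it converges for any x₀.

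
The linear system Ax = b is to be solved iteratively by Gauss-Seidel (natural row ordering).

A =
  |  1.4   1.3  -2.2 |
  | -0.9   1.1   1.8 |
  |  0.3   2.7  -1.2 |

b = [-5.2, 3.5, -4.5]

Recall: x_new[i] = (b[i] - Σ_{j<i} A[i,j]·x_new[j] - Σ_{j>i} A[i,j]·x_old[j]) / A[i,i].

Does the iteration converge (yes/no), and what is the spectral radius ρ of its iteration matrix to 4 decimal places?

Write A = D+L+U with D = diag(1.4, 1.1, -1.2).
GS T = -(D+L)⁻¹U: row 0 first, T[0,2] = -(-2.2)/(1.4) = +1.5714; later rows by forward substitution.
  T[0,:] = [+0.0000  -0.9286  +1.5714]
  T[1,:] = [+0.0000  -0.7597  -0.3506]
  T[2,:] = [+0.0000  -1.9416  -0.3961]
eigenvalue magnitudes: 1.4228, 0.2670, 0.0000.
ρ(T) = max|λ| = 1.4228; 1.4228 > 1 ⇒ diverges.

no, ρ = 1.4228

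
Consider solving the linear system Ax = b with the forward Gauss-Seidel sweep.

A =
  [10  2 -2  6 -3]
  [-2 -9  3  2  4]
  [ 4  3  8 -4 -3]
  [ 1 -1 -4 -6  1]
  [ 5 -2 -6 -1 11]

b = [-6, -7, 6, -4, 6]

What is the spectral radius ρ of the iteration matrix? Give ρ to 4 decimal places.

0.8501

A = D + L + U where D = diag(10, -9, 8, -6, 11).
T_GS = -(D+L)⁻¹U: row 0 first, T[0,3] = -(6)/(10) = -0.6000; later rows by forward substitution.
  T[0,:] = [+0.0000  -0.2000  +0.2000  -0.6000  +0.3000]
  T[1,:] = [+0.0000  +0.0444  +0.2889  +0.3556  +0.3778]
  T[2,:] = [+0.0000  +0.0833  -0.2083  +0.6667  +0.0833]
  T[3,:] = [+0.0000  -0.0963  +0.1241  -0.6037  +0.0981]
  T[4,:] = [+0.0000  +0.1357  -0.1407  +0.6461  -0.0133]
|eigenvalues of T|: 0.8501, 0.2132, 0.1180, 0.1180, 0.0000.
spectral radius ρ = 0.8501; 0.8501 < 1: convergent.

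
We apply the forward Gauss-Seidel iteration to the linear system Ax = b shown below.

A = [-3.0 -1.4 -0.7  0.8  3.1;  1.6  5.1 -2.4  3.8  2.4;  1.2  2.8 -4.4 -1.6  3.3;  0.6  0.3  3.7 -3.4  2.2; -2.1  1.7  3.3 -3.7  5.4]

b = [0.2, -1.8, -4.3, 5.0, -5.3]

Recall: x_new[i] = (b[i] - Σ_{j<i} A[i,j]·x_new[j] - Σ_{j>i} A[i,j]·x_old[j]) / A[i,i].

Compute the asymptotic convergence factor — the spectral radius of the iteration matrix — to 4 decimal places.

1.6016

Diagonal D = diag(-3, 5.1, -4.4, -3.4, 5.4); L, U strict lower/upper.
GS T = -(D+L)⁻¹U: row 0 first, T[0,1] = -(-1.4)/(-3) = -0.4667; later rows by forward substitution.
  T[0,:] = [+0.0000, -0.4667, -0.2333, +0.2667, +1.0333]
  T[1,:] = [+0.0000, +0.1464, +0.5438, -0.8288, -0.7948]
  T[2,:] = [+0.0000, -0.0341, +0.2824, -0.8183, +0.5261]
  T[3,:] = [+0.0000, -0.1065, +0.3141, -0.9166, +1.3318]
  T[4,:] = [+0.0000, -0.2797, -0.2193, +0.2367, +1.2431]
|roots of det(T-λI)|: 1.6016, 0.6154, 0.1428, 0.1428, 0.0000.
ρ = 1.6016; 1.6016 > 1, so it fails to converge.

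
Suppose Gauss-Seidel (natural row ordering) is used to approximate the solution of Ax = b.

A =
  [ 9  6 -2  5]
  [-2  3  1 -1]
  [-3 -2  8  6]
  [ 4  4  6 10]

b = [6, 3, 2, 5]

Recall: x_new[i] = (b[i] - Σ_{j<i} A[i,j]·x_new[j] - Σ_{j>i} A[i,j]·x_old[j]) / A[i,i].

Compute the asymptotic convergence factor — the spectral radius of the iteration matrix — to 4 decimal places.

Write A = D+L+U with D = diag(9, 3, 8, 10).
Gauss-Seidel: T = -(D+L)⁻¹U, row 0 first, T[0,2] = -(-2)/(9) = +0.2222; later rows by forward substitution.
  T[0,:] = [+0.0000  -0.6667  +0.2222  -0.5556]
  T[1,:] = [+0.0000  -0.4444  -0.1852  -0.0370]
  T[2,:] = [+0.0000  -0.3611  +0.0370  -0.9676]
  T[3,:] = [+0.0000  +0.6611  -0.0370  +0.8176]
|λ(T)| sorted: 0.9404, 0.2663, 0.2663, 0.0000.
ρ = 0.9404; 0.9404 < 1 ⇒ converges.

0.9404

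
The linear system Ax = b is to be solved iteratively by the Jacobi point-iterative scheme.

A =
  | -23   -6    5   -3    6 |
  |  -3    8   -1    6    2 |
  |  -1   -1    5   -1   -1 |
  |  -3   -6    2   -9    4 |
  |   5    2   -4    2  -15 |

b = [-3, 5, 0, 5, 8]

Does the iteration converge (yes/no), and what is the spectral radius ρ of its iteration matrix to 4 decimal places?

yes, ρ = 0.8596

Split A = D + L + U, D = diag(-23, 8, 5, -9, -15).
Jacobi: T = -D⁻¹(L+U), T[0,1] = -(-6)/(-23) = -0.2609; T[0,0] = 0.
  T[0,:] = [+0.0000, -0.2609, +0.2174, -0.1304, +0.2609]
  T[1,:] = [+0.3750, +0.0000, +0.1250, -0.7500, -0.2500]
  T[2,:] = [+0.2000, +0.2000, +0.0000, +0.2000, +0.2000]
  T[3,:] = [-0.3333, -0.6667, +0.2222, +0.0000, +0.4444]
  T[4,:] = [+0.3333, +0.1333, -0.2667, +0.1333, +0.0000]
|λ(T)| sorted: 0.8596, 0.6474, 0.2974, 0.0936, 0.0936.
ρ(T) = max|λ| = 0.8596; 0.8596 < 1: convergent.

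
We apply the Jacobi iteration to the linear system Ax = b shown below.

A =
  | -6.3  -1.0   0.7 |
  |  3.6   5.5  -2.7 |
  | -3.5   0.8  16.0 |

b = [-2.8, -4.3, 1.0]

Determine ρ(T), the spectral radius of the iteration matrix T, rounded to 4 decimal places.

0.3736

Let D = diag(-6.3, 5.5, 16); L, U the strict triangles.
Jacobi: T = -D⁻¹(L+U), T[1,0] = -(3.6)/(5.5) = -0.6545; T[1,1] = 0.
  T[0,:] = [+0.0000 -0.1587 +0.1111]
  T[1,:] = [-0.6545 +0.0000 +0.4909]
  T[2,:] = [+0.2188 -0.0500 +0.0000]
eigenvalue magnitudes: 0.3736, 0.1895, 0.1895.
spectral radius ρ = 0.3736; 0.3736 < 1 ⇒ converges.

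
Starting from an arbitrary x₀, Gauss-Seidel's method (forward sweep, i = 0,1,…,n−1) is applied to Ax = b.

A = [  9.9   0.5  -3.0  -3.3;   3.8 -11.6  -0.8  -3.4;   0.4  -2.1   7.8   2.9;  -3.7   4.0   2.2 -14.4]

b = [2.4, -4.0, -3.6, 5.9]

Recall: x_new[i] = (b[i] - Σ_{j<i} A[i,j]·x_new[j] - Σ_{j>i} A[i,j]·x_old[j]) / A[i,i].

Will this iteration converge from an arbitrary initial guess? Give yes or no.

yes

Let D = diag(9.9, -11.6, 7.8, -14.4); L, U the strict triangles.
GS T = -(D+L)⁻¹U: row 0 first, T[0,2] = -(-3)/(9.9) = +0.3030; later rows by forward substitution.
  T[0,:] = [+0.0000 -0.0505 +0.3030 +0.3333]
  T[1,:] = [+0.0000 -0.0165 +0.0303 -0.1839]
  T[2,:] = [+0.0000 -0.0019 -0.0074 -0.4384]
  T[3,:] = [+0.0000 +0.0081 -0.0706 -0.2037]
|eigenvalues of T|: 0.3042, 0.0889, 0.0123, 0.0000.
ρ = 0.3042; 0.3042 < 1: convergent.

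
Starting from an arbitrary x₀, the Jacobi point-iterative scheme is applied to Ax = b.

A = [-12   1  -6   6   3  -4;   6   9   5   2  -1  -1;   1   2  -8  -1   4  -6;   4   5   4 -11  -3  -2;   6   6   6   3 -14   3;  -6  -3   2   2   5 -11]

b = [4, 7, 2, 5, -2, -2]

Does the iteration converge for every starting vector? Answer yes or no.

A = D + L + U where D = diag(-12, 9, -8, -11, -14, -11).
Jacobi T = -D⁻¹(L+U): T[0,4] = -(3)/(-12) = +0.2500; T[0,0] = 0.
  T[0,:] = [+0.0000 +0.0833 -0.5000 +0.5000 +0.2500 -0.3333]
  T[1,:] = [-0.6667 +0.0000 -0.5556 -0.2222 +0.1111 +0.1111]
  T[2,:] = [+0.1250 +0.2500 +0.0000 -0.1250 +0.5000 -0.7500]
  T[3,:] = [+0.3636 +0.4545 +0.3636 +0.0000 -0.2727 -0.1818]
  T[4,:] = [+0.4286 +0.4286 +0.4286 +0.2143 +0.0000 +0.2143]
  T[5,:] = [-0.5455 -0.2727 +0.1818 +0.1818 +0.4545 +0.0000]
|λ(T)| sorted: 1.1975, 0.7907, 0.7907, 0.4662, 0.4662, 0.4397.
ρ = 1.1975; 1.1975 > 1 ⇒ diverges.

no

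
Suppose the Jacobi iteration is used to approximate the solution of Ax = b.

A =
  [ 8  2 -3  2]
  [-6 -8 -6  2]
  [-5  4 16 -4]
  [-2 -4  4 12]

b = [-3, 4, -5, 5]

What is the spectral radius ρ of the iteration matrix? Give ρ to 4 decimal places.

Write A = D+L+U with D = diag(8, -8, 16, 12).
T_J = -D⁻¹(L+U): T[2,1] = -(4)/(16) = -0.2500; T[2,2] = 0.
  T[0,:] = [+0.0000 -0.2500 +0.3750 -0.2500]
  T[1,:] = [-0.7500 +0.0000 -0.7500 +0.2500]
  T[2,:] = [+0.3125 -0.2500 +0.0000 +0.2500]
  T[3,:] = [+0.1667 +0.3333 -0.3333 +0.0000]
|roots of det(T-λI)|: 0.8454, 0.4781, 0.2976, 0.2976.
ρ(T) = max|λ| = 0.8454; 0.8454 < 1, so it converges for any x₀.

0.8454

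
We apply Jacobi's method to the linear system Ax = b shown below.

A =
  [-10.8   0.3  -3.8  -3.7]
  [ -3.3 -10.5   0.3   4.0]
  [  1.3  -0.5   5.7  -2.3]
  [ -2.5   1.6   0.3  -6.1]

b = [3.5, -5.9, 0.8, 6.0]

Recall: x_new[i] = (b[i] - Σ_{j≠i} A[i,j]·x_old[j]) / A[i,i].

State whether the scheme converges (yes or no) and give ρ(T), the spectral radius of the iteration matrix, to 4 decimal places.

yes, ρ = 0.7035

A = D + L + U where D = diag(-10.8, -10.5, 5.7, -6.1).
Jacobi: T = -D⁻¹(L+U), T[1,2] = -(0.3)/(-10.5) = +0.0286; T[1,1] = 0.
  T[0,:] = [+0.0000, +0.0278, -0.3519, -0.3426]
  T[1,:] = [-0.3143, +0.0000, +0.0286, +0.3810]
  T[2,:] = [-0.2281, +0.0877, +0.0000, +0.4035]
  T[3,:] = [-0.4098, +0.2623, +0.0492, +0.0000]
|roots of det(T-λI)|: 0.7035, 0.3504, 0.1924, 0.1924.
ρ = 0.7035; 0.7035 < 1: convergent.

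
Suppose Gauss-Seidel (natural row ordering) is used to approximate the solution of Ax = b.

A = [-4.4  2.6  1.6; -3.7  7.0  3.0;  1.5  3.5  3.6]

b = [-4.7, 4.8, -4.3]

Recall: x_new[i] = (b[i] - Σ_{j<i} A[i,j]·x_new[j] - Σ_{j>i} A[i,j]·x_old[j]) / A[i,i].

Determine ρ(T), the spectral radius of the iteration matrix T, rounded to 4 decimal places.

A = D + L + U where D = diag(-4.4, 7, 3.6).
Gauss-Seidel: T = -(D+L)⁻¹U, row 0 first, T[0,2] = -(1.6)/(-4.4) = +0.3636; later rows by forward substitution.
  T[0,:] = [+0.0000  +0.5909  +0.3636]
  T[1,:] = [+0.0000  +0.3123  -0.2364]
  T[2,:] = [+0.0000  -0.5499  +0.0783]
moduli |λ_i(T)| = 0.5743, 0.1837, 0.0000.
spectral radius ρ = 0.5743; 0.5743 < 1, so it converges for any x₀.

0.5743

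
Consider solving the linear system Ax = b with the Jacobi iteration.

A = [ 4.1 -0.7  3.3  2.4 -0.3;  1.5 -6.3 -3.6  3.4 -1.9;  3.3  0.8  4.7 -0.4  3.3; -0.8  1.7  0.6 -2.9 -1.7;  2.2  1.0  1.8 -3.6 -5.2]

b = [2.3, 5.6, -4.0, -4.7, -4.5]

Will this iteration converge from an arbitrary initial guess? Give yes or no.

Let D = diag(4.1, -6.3, 4.7, -2.9, -5.2); L, U the strict triangles.
Jacobi T = -D⁻¹(L+U): T[3,2] = -(0.6)/(-2.9) = +0.2069; T[3,3] = 0.
  T[0,:] = [+0.0000  +0.1707  -0.8049  -0.5854  +0.0732]
  T[1,:] = [+0.2381  +0.0000  -0.5714  +0.5397  -0.3016]
  T[2,:] = [-0.7021  -0.1702  +0.0000  +0.0851  -0.7021]
  T[3,:] = [-0.2759  +0.5862  +0.2069  +0.0000  -0.5862]
  T[4,:] = [+0.4231  +0.1923  +0.3462  -0.6923  +0.0000]
|roots of det(T-λI)|: 1.1293, 0.7894, 0.7894, 0.7779, 0.6254.
ρ = 1.1293; 1.1293 > 1: divergent.

no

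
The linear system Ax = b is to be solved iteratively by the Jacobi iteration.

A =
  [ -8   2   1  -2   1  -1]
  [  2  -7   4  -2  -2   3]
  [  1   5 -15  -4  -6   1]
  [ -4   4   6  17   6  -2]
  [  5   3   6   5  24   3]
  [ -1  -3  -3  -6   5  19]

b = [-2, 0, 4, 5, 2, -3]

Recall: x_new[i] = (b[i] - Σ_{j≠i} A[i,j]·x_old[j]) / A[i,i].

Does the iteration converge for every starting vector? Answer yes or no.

Write A = D+L+U with D = diag(-8, -7, -15, 17, 24, 19).
T_J = -D⁻¹(L+U): T[3,5] = -(-2)/(17) = +0.1176; T[3,3] = 0.
  T[0,:] = [+0.0000, +0.2500, +0.1250, -0.2500, +0.1250, -0.1250]
  T[1,:] = [+0.2857, +0.0000, +0.5714, -0.2857, -0.2857, +0.4286]
  T[2,:] = [+0.0667, +0.3333, +0.0000, -0.2667, -0.4000, +0.0667]
  T[3,:] = [+0.2353, -0.2353, -0.3529, +0.0000, -0.3529, +0.1176]
  T[4,:] = [-0.2083, -0.1250, -0.2500, -0.2083, +0.0000, -0.1250]
  T[5,:] = [+0.0526, +0.1579, +0.1579, +0.3158, -0.2632, +0.0000]
moduli |λ_i(T)| = 0.8636, 0.6162, 0.5363, 0.3086, 0.3086, 0.1114.
spectral radius ρ = 0.8636; 0.8636 < 1, so it converges for any x₀.

yes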